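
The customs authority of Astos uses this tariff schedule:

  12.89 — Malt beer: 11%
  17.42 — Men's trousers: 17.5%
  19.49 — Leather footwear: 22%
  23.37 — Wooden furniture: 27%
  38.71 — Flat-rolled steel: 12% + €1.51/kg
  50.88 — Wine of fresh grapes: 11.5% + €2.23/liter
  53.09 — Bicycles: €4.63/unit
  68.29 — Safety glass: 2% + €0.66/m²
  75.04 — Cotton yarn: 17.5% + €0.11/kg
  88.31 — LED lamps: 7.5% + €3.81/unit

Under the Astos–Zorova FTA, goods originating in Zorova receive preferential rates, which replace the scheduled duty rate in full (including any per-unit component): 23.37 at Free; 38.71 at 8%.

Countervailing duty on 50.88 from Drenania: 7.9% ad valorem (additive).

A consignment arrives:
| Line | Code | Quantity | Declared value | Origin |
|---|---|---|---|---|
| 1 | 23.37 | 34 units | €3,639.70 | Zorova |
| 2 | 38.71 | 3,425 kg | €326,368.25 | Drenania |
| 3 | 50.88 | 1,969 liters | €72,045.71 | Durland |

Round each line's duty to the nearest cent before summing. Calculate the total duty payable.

Line 1 (23.37, Zorova, 34 units, €3,639.70):
Base rate for 23.37 is 27%.
Origin Zorova qualifies under the Astos–Zorova agreement and 23.37 is covered: preferential rate Free applies instead.
Duty = €3,639.70 × 0% = €0.00.
Line 2 (38.71, Drenania, 3,425 kg, €326,368.25):
Base rate for 38.71 is 12% + €1.51/kg.
38.71 has an FTA preferential rate, but origin Drenania is not Zorova; base rate stands.
Duty = €326,368.25 × 12% + 3,425 × €1.51 = €44,335.94.
Line 3 (50.88, Durland, 1,969 liters, €72,045.71):
Base rate for 50.88 is 11.5% + €2.23/liter.
The additional-duty order on 50.88 targets Drenania, not Durland; it does not apply.
Duty = €72,045.71 × 11.5% + 1,969 × €2.23 = €12,676.13.
Total = €0.00 + €44,335.94 + €12,676.13 = €57,012.07.

€57,012.07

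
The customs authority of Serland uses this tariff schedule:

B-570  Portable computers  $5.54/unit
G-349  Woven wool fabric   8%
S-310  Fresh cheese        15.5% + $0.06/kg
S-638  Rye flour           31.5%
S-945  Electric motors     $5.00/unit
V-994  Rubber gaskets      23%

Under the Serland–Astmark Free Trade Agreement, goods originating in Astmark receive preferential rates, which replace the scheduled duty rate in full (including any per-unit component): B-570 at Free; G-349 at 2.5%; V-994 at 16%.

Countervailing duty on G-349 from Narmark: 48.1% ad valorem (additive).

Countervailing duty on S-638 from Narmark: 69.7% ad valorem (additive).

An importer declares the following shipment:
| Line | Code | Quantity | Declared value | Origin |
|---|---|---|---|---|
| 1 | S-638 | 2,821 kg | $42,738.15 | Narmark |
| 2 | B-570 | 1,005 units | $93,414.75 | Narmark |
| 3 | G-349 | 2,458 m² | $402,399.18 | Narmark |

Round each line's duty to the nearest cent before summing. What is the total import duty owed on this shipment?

$274,564.65

Line 1 (S-638, Narmark, 2,821 kg, $42,738.15):
Base rate for S-638 is 31.5%.
Additional duty on S-638 from Narmark: +69.7%. Applied ad valorem rate: 31.5% + 69.7% = 101.2%.
Duty = $42,738.15 × 101.2% = $43,251.01.
Line 2 (B-570, Narmark, 1,005 units, $93,414.75):
Base rate for B-570 is $5.54/unit.
B-570 has an FTA preferential rate, but origin Narmark is not Astmark; base rate stands.
Duty = 1,005 × $5.54 = $5,567.70.
Line 3 (G-349, Narmark, 2,458 m², $402,399.18):
Base rate for G-349 is 8%.
G-349 has an FTA preferential rate, but origin Narmark is not Astmark; base rate stands.
Additional duty on G-349 from Narmark: +48.1%. Applied ad valorem rate: 8% + 48.1% = 56.1%.
Duty = $402,399.18 × 56.1% = $225,745.94.
Total = $43,251.01 + $5,567.70 + $225,745.94 = $274,564.65.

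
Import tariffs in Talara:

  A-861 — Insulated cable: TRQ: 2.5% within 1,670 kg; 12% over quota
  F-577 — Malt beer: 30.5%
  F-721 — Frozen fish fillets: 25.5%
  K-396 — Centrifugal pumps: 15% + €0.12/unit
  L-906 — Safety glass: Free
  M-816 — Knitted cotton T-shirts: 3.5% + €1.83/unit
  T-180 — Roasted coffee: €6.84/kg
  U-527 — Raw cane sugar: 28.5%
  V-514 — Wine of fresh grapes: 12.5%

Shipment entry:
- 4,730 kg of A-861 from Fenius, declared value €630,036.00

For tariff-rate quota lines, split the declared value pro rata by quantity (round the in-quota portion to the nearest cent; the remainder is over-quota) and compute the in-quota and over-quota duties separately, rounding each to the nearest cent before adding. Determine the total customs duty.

Line 1 (A-861, Fenius, 4,730 kg, €630,036.00):
Code A-861 is under a tariff-rate quota (threshold 1,670 kg). In-quota: 1,670 kg at 2.5%; over-quota: 3,060 kg at 12%.
Pro-rata value split: in-quota = €630,036.00 × 1,670/4,730 = €222,444.00; over-quota = €630,036.00 − €222,444.00 = €407,592.00.
In-quota duty = €222,444.00 × 2.5% = €5,561.10. Over-quota duty = €407,592.00 × 12% = €48,911.04.
Line duty = €5,561.10 + €48,911.04 = €54,472.14.

€54,472.14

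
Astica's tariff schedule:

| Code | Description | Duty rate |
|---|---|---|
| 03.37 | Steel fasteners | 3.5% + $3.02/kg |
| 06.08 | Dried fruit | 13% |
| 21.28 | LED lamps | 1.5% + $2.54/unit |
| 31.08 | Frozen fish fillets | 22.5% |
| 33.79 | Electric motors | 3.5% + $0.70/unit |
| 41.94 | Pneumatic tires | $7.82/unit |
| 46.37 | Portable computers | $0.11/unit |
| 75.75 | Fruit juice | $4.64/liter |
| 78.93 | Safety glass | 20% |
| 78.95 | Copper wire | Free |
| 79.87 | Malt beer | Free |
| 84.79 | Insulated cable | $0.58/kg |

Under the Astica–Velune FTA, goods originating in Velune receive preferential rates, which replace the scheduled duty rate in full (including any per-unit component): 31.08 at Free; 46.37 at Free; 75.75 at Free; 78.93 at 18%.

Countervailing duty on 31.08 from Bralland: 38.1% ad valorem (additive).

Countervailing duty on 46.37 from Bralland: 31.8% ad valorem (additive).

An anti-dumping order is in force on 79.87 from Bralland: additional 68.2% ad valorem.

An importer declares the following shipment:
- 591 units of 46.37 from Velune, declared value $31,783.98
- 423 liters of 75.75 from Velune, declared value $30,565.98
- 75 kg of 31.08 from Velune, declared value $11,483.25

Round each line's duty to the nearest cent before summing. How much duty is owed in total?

Line 1 (46.37, Velune, 591 units, $31,783.98):
Base rate for 46.37 is $0.11/unit.
Origin Velune qualifies under the Astica–Velune agreement and 46.37 is covered: preferential rate Free applies instead.
The additional-duty order on 46.37 targets Bralland, not Velune; it does not apply.
Duty = $31,783.98 × 0% = $0.00.
Line 2 (75.75, Velune, 423 liters, $30,565.98):
Base rate for 75.75 is $4.64/liter.
Origin Velune qualifies under the Astica–Velune agreement and 75.75 is covered: preferential rate Free applies instead.
Duty = $30,565.98 × 0% = $0.00.
Line 3 (31.08, Velune, 75 kg, $11,483.25):
Base rate for 31.08 is 22.5%.
Origin Velune qualifies under the Astica–Velune agreement and 31.08 is covered: preferential rate Free applies instead.
The additional-duty order on 31.08 targets Bralland, not Velune; it does not apply.
Duty = $11,483.25 × 0% = $0.00.
Total = $0.00 + $0.00 + $0.00 = $0.00.

$0.00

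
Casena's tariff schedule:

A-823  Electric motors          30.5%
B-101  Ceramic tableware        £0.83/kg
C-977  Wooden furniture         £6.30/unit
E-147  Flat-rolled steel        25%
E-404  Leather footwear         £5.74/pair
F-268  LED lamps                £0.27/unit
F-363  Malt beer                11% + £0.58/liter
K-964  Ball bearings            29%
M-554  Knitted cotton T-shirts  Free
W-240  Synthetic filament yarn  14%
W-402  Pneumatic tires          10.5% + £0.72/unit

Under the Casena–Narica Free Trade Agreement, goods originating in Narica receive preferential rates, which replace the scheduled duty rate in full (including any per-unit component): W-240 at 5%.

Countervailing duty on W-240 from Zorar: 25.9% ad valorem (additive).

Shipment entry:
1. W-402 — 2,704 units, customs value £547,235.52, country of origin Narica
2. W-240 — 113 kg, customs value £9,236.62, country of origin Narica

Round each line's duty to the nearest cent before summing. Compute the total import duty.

Line 1 (W-402, Narica, 2,704 units, £547,235.52):
Base rate for W-402 is 10.5% + £0.72/unit.
Origin Narica is the FTA partner but W-402 is not on the preference list; base rate stands.
Duty = £547,235.52 × 10.5% + 2,704 × £0.72 = £59,406.61.
Line 2 (W-240, Narica, 113 kg, £9,236.62):
Base rate for W-240 is 14%.
Origin Narica qualifies under the Casena–Narica agreement and W-240 is covered: preferential rate 5% applies instead.
The additional-duty order on W-240 targets Zorar, not Narica; it does not apply.
Duty = £9,236.62 × 5% = £461.83.
Total = £59,406.61 + £461.83 = £59,868.44.

£59,868.44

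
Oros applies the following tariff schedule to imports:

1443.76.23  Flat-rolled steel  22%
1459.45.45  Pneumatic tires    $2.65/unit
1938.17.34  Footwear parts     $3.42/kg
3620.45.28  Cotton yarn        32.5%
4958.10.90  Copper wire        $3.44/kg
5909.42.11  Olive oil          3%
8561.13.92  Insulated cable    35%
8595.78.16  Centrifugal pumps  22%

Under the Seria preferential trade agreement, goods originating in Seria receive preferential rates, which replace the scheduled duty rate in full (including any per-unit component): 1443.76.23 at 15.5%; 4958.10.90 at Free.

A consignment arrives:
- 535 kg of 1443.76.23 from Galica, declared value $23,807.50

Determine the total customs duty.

$5,237.65

Line 1 (1443.76.23, Galica, 535 kg, $23,807.50):
Base rate for 1443.76.23 is 22%.
1443.76.23 has an FTA preferential rate, but origin Galica is not Seria; base rate stands.
Duty = $23,807.50 × 22% = $5,237.65.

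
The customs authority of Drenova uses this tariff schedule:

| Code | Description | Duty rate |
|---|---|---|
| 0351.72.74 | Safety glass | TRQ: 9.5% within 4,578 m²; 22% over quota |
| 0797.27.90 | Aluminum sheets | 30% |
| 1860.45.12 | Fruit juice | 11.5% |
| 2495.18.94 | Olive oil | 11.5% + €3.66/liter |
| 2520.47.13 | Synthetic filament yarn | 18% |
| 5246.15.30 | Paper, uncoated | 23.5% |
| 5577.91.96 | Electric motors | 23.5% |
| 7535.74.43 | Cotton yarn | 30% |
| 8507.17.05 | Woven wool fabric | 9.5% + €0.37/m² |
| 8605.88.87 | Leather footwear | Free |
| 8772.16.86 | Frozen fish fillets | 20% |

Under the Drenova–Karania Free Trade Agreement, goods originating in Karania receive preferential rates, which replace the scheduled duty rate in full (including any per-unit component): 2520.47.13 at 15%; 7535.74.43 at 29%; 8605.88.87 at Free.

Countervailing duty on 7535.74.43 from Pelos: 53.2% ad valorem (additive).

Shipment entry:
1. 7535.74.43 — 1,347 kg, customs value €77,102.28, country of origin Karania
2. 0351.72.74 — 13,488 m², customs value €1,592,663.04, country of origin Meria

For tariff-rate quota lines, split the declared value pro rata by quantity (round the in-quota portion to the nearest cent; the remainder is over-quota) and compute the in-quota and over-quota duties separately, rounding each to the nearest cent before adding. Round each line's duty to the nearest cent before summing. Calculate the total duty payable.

Line 1 (7535.74.43, Karania, 1,347 kg, €77,102.28):
Base rate for 7535.74.43 is 30%.
Origin Karania qualifies under the Drenova–Karania agreement and 7535.74.43 is covered: preferential rate 29% applies instead.
The additional-duty order on 7535.74.43 targets Pelos, not Karania; it does not apply.
Duty = €77,102.28 × 29% = €22,359.66.
Line 2 (0351.72.74, Meria, 13,488 m², €1,592,663.04):
Code 0351.72.74 is under a tariff-rate quota (threshold 4,578 m²). In-quota: 4,578 m² at 9.5%; over-quota: 8,910 m² at 22%.
Pro-rata value split: in-quota = €1,592,663.04 × 4,578/13,488 = €540,570.24; over-quota = €1,592,663.04 − €540,570.24 = €1,052,092.80.
In-quota duty = €540,570.24 × 9.5% = €51,354.17. Over-quota duty = €1,052,092.80 × 22% = €231,460.42.
Line duty = €51,354.17 + €231,460.42 = €282,814.59.
Total = €22,359.66 + €282,814.59 = €305,174.25.

€305,174.25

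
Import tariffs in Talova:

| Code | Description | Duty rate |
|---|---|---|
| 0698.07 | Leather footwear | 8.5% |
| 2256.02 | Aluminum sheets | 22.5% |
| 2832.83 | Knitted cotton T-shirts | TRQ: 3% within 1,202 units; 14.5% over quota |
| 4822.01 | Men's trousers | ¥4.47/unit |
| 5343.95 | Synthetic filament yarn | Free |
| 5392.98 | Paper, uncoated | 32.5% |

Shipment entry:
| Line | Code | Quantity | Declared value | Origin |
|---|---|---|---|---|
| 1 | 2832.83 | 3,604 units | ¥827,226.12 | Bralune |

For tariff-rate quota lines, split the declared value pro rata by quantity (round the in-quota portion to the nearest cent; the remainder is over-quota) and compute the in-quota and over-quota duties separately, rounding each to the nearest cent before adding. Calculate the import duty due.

Line 1 (2832.83, Bralune, 3,604 units, ¥827,226.12):
Code 2832.83 is under a tariff-rate quota (threshold 1,202 units). In-quota: 1,202 units at 3%; over-quota: 2,402 units at 14.5%.
Pro-rata value split: in-quota = ¥827,226.12 × 1,202/3,604 = ¥275,895.06; over-quota = ¥827,226.12 − ¥275,895.06 = ¥551,331.06.
In-quota duty = ¥275,895.06 × 3% = ¥8,276.85. Over-quota duty = ¥551,331.06 × 14.5% = ¥79,943.00.
Line duty = ¥8,276.85 + ¥79,943.00 = ¥88,219.85.

¥88,219.85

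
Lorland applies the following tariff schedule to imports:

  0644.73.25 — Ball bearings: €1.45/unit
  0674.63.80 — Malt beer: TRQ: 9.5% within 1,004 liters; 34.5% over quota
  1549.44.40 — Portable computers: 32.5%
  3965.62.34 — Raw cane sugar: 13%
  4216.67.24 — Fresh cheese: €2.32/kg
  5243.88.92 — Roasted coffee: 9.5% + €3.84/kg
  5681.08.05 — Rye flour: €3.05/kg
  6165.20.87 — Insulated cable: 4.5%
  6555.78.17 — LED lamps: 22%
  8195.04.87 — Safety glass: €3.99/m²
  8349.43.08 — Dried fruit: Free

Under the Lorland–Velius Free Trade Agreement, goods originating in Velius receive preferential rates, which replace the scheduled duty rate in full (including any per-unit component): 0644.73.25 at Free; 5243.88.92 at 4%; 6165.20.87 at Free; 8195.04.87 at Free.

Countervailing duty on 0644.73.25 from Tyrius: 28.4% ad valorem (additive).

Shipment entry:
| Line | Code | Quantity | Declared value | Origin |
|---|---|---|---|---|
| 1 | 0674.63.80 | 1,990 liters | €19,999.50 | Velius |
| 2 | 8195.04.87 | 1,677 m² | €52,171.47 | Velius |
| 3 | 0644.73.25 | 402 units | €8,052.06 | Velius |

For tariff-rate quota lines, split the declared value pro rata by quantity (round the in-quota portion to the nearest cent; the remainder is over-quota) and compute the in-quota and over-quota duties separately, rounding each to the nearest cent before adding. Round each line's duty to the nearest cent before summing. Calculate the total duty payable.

€4,377.28

Line 1 (0674.63.80, Velius, 1,990 liters, €19,999.50):
Code 0674.63.80 is under a tariff-rate quota (threshold 1,004 liters). In-quota: 1,004 liters at 9.5%; over-quota: 986 liters at 34.5%.
Pro-rata value split: in-quota = €19,999.50 × 1,004/1,990 = €10,090.20; over-quota = €19,999.50 − €10,090.20 = €9,909.30.
In-quota duty = €10,090.20 × 9.5% = €958.57. Over-quota duty = €9,909.30 × 34.5% = €3,418.71.
Line duty = €958.57 + €3,418.71 = €4,377.28.
Line 2 (8195.04.87, Velius, 1,677 m², €52,171.47):
Base rate for 8195.04.87 is €3.99/m².
Origin Velius qualifies under the Lorland–Velius agreement and 8195.04.87 is covered: preferential rate Free applies instead.
Duty = €52,171.47 × 0% = €0.00.
Line 3 (0644.73.25, Velius, 402 units, €8,052.06):
Base rate for 0644.73.25 is €1.45/unit.
Origin Velius qualifies under the Lorland–Velius agreement and 0644.73.25 is covered: preferential rate Free applies instead.
The additional-duty order on 0644.73.25 targets Tyrius, not Velius; it does not apply.
Duty = €8,052.06 × 0% = €0.00.
Total = €4,377.28 + €0.00 + €0.00 = €4,377.28.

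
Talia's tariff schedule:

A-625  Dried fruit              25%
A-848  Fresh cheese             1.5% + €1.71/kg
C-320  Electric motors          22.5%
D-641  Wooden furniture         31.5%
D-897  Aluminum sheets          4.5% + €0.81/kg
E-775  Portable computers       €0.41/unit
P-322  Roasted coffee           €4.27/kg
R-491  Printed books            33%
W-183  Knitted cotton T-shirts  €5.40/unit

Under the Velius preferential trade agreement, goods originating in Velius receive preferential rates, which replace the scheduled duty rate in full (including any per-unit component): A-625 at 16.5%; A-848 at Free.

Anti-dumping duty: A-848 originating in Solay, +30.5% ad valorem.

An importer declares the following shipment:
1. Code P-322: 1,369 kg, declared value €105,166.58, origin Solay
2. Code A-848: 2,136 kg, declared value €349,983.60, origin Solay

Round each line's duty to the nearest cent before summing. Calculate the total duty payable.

€121,492.94

Line 1 (P-322, Solay, 1,369 kg, €105,166.58):
Base rate for P-322 is €4.27/kg.
Duty = 1,369 × €4.27 = €5,845.63.
Line 2 (A-848, Solay, 2,136 kg, €349,983.60):
Base rate for A-848 is 1.5% + €1.71/kg.
A-848 has an FTA preferential rate, but origin Solay is not Velius; base rate stands.
Additional duty on A-848 from Solay: +30.5%. Applied ad valorem rate: 1.5% + 30.5% = 32%.
Duty = €349,983.60 × 32% + 2,136 × €1.71 = €115,647.31.
Total = €5,845.63 + €115,647.31 = €121,492.94.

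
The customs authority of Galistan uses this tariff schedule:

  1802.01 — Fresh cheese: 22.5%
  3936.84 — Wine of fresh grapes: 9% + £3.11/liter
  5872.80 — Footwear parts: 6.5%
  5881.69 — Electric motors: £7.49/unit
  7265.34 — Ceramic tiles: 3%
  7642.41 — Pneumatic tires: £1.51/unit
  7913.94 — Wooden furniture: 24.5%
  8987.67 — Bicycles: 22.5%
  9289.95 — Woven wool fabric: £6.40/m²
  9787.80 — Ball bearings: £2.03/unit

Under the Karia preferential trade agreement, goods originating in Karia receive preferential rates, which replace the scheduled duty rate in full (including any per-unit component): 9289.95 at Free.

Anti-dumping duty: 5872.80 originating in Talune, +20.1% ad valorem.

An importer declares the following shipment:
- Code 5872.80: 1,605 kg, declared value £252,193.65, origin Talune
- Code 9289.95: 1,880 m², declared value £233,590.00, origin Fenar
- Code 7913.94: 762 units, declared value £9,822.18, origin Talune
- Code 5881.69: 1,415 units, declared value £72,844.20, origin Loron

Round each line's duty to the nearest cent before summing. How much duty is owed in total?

Line 1 (5872.80, Talune, 1,605 kg, £252,193.65):
Base rate for 5872.80 is 6.5%.
Additional duty on 5872.80 from Talune: +20.1%. Applied ad valorem rate: 6.5% + 20.1% = 26.6%.
Duty = £252,193.65 × 26.6% = £67,083.51.
Line 2 (9289.95, Fenar, 1,880 m², £233,590.00):
Base rate for 9289.95 is £6.40/m².
9289.95 has an FTA preferential rate, but origin Fenar is not Karia; base rate stands.
Duty = 1,880 × £6.40 = £12,032.00.
Line 3 (7913.94, Talune, 762 units, £9,822.18):
Base rate for 7913.94 is 24.5%.
Duty = £9,822.18 × 24.5% = £2,406.43.
Line 4 (5881.69, Loron, 1,415 units, £72,844.20):
Base rate for 5881.69 is £7.49/unit.
Duty = 1,415 × £7.49 = £10,598.35.
Total = £67,083.51 + £12,032.00 + £2,406.43 + £10,598.35 = £92,120.29.

£92,120.29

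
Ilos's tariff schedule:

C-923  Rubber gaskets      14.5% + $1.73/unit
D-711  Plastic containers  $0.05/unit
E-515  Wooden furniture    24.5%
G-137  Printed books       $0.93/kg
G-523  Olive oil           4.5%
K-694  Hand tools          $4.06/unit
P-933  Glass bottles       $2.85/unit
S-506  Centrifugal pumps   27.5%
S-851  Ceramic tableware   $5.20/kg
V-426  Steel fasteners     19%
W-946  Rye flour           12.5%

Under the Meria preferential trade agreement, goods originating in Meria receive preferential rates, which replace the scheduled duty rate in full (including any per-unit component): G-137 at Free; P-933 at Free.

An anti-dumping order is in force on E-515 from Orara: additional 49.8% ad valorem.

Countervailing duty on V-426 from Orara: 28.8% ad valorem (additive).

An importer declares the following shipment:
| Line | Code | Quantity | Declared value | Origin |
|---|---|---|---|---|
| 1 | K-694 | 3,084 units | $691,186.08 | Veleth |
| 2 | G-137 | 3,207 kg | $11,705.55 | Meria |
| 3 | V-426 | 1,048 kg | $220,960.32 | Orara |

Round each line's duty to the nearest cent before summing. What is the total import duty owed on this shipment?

$118,140.07

Line 1 (K-694, Veleth, 3,084 units, $691,186.08):
Base rate for K-694 is $4.06/unit.
Duty = 3,084 × $4.06 = $12,521.04.
Line 2 (G-137, Meria, 3,207 kg, $11,705.55):
Base rate for G-137 is $0.93/kg.
Origin Meria qualifies under the Ilos–Meria agreement and G-137 is covered: preferential rate Free applies instead.
Duty = $11,705.55 × 0% = $0.00.
Line 3 (V-426, Orara, 1,048 kg, $220,960.32):
Base rate for V-426 is 19%.
Additional duty on V-426 from Orara: +28.8%. Applied ad valorem rate: 19% + 28.8% = 47.8%.
Duty = $220,960.32 × 47.8% = $105,619.03.
Total = $12,521.04 + $0.00 + $105,619.03 = $118,140.07.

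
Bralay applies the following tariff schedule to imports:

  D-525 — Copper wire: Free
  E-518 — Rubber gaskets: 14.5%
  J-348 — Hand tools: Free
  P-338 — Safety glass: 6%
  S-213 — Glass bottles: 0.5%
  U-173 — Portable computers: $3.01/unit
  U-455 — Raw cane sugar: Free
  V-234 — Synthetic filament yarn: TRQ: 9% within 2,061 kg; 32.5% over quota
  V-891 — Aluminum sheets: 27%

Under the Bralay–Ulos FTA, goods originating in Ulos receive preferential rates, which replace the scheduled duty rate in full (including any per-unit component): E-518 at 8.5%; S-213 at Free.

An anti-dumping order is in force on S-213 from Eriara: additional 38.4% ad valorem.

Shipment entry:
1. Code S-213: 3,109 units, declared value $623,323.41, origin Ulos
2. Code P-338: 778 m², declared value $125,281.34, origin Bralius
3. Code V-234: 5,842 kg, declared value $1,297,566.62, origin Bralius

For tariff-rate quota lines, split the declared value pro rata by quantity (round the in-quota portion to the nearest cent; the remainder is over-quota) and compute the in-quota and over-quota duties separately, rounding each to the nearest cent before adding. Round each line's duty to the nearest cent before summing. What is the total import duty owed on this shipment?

$321,650.38

Line 1 (S-213, Ulos, 3,109 units, $623,323.41):
Base rate for S-213 is 0.5%.
Origin Ulos qualifies under the Bralay–Ulos agreement and S-213 is covered: preferential rate Free applies instead.
The additional-duty order on S-213 targets Eriara, not Ulos; it does not apply.
Duty = $623,323.41 × 0% = $0.00.
Line 2 (P-338, Bralius, 778 m², $125,281.34):
Base rate for P-338 is 6%.
Duty = $125,281.34 × 6% = $7,516.88.
Line 3 (V-234, Bralius, 5,842 kg, $1,297,566.62):
Code V-234 is under a tariff-rate quota (threshold 2,061 kg). In-quota: 2,061 kg at 9%; over-quota: 3,781 kg at 32.5%.
Pro-rata value split: in-quota = $1,297,566.62 × 2,061/5,842 = $457,768.71; over-quota = $1,297,566.62 − $457,768.71 = $839,797.91.
In-quota duty = $457,768.71 × 9% = $41,199.18. Over-quota duty = $839,797.91 × 32.5% = $272,934.32.
Line duty = $41,199.18 + $272,934.32 = $314,133.50.
Total = $0.00 + $7,516.88 + $314,133.50 = $321,650.38.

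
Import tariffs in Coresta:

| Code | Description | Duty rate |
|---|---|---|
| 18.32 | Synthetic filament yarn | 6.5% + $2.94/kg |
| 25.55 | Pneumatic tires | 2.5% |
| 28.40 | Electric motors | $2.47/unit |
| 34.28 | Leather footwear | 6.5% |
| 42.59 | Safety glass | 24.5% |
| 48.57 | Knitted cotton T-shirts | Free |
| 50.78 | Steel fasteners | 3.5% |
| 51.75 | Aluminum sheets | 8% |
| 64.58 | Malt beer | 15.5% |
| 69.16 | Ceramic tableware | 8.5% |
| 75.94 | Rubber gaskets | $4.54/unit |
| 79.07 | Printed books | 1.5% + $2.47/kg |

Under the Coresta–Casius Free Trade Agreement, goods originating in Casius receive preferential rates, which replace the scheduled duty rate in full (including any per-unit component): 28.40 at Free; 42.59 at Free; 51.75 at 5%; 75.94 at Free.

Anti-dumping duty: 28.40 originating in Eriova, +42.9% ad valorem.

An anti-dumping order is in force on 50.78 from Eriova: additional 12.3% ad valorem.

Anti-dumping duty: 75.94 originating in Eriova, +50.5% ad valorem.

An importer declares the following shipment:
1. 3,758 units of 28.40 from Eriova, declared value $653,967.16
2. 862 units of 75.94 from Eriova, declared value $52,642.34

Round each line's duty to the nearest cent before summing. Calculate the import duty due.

Line 1 (28.40, Eriova, 3,758 units, $653,967.16):
Base rate for 28.40 is $2.47/unit.
28.40 has an FTA preferential rate, but origin Eriova is not Casius; base rate stands.
Additional duty on 28.40 from Eriova: +42.9% ad valorem. Applied ad valorem rate = 42.9%.
Duty = $653,967.16 × 42.9% + 3,758 × $2.47 = $289,834.17.
Line 2 (75.94, Eriova, 862 units, $52,642.34):
Base rate for 75.94 is $4.54/unit.
75.94 has an FTA preferential rate, but origin Eriova is not Casius; base rate stands.
Additional duty on 75.94 from Eriova: +50.5% ad valorem. Applied ad valorem rate = 50.5%.
Duty = $52,642.34 × 50.5% + 862 × $4.54 = $30,497.86.
Total = $289,834.17 + $30,497.86 = $320,332.03.

$320,332.03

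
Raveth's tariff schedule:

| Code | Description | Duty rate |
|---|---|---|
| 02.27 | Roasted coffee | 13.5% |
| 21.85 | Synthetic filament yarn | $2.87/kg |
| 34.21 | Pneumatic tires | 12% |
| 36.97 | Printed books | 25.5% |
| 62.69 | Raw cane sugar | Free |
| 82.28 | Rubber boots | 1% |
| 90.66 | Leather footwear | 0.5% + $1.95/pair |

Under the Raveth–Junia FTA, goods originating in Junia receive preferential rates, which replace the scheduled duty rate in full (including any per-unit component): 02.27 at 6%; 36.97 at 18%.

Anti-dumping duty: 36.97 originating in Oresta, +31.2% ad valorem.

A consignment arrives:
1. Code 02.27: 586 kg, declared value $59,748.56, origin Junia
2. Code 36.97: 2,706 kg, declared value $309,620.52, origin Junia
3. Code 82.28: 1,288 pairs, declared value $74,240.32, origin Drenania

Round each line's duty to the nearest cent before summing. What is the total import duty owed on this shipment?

$60,059.00

Line 1 (02.27, Junia, 586 kg, $59,748.56):
Base rate for 02.27 is 13.5%.
Origin Junia qualifies under the Raveth–Junia agreement and 02.27 is covered: preferential rate 6% applies instead.
Duty = $59,748.56 × 6% = $3,584.91.
Line 2 (36.97, Junia, 2,706 kg, $309,620.52):
Base rate for 36.97 is 25.5%.
Origin Junia qualifies under the Raveth–Junia agreement and 36.97 is covered: preferential rate 18% applies instead.
The additional-duty order on 36.97 targets Oresta, not Junia; it does not apply.
Duty = $309,620.52 × 18% = $55,731.69.
Line 3 (82.28, Drenania, 1,288 pairs, $74,240.32):
Base rate for 82.28 is 1%.
Duty = $74,240.32 × 1% = $742.40.
Total = $3,584.91 + $55,731.69 + $742.40 = $60,059.00.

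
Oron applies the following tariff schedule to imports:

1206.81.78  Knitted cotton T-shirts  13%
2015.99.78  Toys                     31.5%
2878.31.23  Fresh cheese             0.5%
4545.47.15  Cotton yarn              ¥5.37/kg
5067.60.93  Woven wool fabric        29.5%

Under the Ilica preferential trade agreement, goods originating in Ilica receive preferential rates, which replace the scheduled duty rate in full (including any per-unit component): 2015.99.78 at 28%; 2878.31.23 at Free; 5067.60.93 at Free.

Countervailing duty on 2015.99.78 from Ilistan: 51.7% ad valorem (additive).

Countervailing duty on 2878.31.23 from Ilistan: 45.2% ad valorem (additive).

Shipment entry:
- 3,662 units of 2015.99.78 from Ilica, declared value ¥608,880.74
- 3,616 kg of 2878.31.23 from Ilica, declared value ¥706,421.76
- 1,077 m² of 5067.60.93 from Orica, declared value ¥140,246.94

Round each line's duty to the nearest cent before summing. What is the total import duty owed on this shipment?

Line 1 (2015.99.78, Ilica, 3,662 units, ¥608,880.74):
Base rate for 2015.99.78 is 31.5%.
Origin Ilica qualifies under the Oron–Ilica agreement and 2015.99.78 is covered: preferential rate 28% applies instead.
The additional-duty order on 2015.99.78 targets Ilistan, not Ilica; it does not apply.
Duty = ¥608,880.74 × 28% = ¥170,486.61.
Line 2 (2878.31.23, Ilica, 3,616 kg, ¥706,421.76):
Base rate for 2878.31.23 is 0.5%.
Origin Ilica qualifies under the Oron–Ilica agreement and 2878.31.23 is covered: preferential rate Free applies instead.
The additional-duty order on 2878.31.23 targets Ilistan, not Ilica; it does not apply.
Duty = ¥706,421.76 × 0% = ¥0.00.
Line 3 (5067.60.93, Orica, 1,077 m², ¥140,246.94):
Base rate for 5067.60.93 is 29.5%.
5067.60.93 has an FTA preferential rate, but origin Orica is not Ilica; base rate stands.
Duty = ¥140,246.94 × 29.5% = ¥41,372.85.
Total = ¥170,486.61 + ¥0.00 + ¥41,372.85 = ¥211,859.46.

¥211,859.46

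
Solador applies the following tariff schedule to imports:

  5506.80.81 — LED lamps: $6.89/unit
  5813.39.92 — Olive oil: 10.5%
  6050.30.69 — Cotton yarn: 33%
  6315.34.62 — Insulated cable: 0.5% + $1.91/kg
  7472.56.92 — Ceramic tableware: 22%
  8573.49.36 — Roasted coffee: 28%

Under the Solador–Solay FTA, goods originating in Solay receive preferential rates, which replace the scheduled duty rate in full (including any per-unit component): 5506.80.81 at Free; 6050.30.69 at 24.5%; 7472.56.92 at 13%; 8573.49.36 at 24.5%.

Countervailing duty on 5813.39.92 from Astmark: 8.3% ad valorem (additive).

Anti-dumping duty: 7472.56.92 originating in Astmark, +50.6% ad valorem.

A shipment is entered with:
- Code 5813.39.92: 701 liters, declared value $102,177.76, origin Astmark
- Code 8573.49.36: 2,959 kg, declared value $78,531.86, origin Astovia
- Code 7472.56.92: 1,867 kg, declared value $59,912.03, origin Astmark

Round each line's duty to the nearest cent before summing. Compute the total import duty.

$84,694.47

Line 1 (5813.39.92, Astmark, 701 liters, $102,177.76):
Base rate for 5813.39.92 is 10.5%.
Additional duty on 5813.39.92 from Astmark: +8.3%. Applied ad valorem rate: 10.5% + 8.3% = 18.8%.
Duty = $102,177.76 × 18.8% = $19,209.42.
Line 2 (8573.49.36, Astovia, 2,959 kg, $78,531.86):
Base rate for 8573.49.36 is 28%.
8573.49.36 has an FTA preferential rate, but origin Astovia is not Solay; base rate stands.
Duty = $78,531.86 × 28% = $21,988.92.
Line 3 (7472.56.92, Astmark, 1,867 kg, $59,912.03):
Base rate for 7472.56.92 is 22%.
7472.56.92 has an FTA preferential rate, but origin Astmark is not Solay; base rate stands.
Additional duty on 7472.56.92 from Astmark: +50.6%. Applied ad valorem rate: 22% + 50.6% = 72.6%.
Duty = $59,912.03 × 72.6% = $43,496.13.
Total = $19,209.42 + $21,988.92 + $43,496.13 = $84,694.47.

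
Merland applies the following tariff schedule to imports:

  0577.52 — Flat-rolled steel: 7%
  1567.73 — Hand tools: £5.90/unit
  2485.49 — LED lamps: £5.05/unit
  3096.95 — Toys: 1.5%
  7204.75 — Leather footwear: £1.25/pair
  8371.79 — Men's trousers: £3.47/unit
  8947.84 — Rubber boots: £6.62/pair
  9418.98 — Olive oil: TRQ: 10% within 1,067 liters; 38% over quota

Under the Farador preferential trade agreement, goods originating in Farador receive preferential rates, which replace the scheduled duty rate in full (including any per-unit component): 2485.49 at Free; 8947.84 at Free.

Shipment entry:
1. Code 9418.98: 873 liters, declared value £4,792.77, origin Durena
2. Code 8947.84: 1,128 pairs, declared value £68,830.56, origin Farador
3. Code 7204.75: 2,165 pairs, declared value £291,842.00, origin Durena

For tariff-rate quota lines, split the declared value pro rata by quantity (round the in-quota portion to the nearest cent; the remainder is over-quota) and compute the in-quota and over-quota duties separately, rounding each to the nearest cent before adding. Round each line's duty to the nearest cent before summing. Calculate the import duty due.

Line 1 (9418.98, Durena, 873 liters, £4,792.77):
Code 9418.98 is under a tariff-rate quota (threshold 1,067 liters). Quantity 873 liters is within the quota, so the in-quota rate 10% applies to the full value.
Duty = £4,792.77 × 10% = £479.28.
Line 2 (8947.84, Farador, 1,128 pairs, £68,830.56):
Base rate for 8947.84 is £6.62/pair.
Origin Farador qualifies under the Merland–Farador agreement and 8947.84 is covered: preferential rate Free applies instead.
Duty = £68,830.56 × 0% = £0.00.
Line 3 (7204.75, Durena, 2,165 pairs, £291,842.00):
Base rate for 7204.75 is £1.25/pair.
Duty = 2,165 × £1.25 = £2,706.25.
Total = £479.28 + £0.00 + £2,706.25 = £3,185.53.

£3,185.53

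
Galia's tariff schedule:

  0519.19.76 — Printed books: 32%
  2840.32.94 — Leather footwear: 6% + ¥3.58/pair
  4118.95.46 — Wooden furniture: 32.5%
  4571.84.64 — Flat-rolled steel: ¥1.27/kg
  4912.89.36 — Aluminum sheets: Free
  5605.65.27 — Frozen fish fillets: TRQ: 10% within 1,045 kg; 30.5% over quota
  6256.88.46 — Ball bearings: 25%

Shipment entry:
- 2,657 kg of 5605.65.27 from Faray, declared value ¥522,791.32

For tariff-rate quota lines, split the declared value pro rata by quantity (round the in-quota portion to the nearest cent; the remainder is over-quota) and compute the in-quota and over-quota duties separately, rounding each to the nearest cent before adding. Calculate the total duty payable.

Line 1 (5605.65.27, Faray, 2,657 kg, ¥522,791.32):
Code 5605.65.27 is under a tariff-rate quota (threshold 1,045 kg). In-quota: 1,045 kg at 10%; over-quota: 1,612 kg at 30.5%.
Pro-rata value split: in-quota = ¥522,791.32 × 1,045/2,657 = ¥205,614.20; over-quota = ¥522,791.32 − ¥205,614.20 = ¥317,177.12.
In-quota duty = ¥205,614.20 × 10% = ¥20,561.42. Over-quota duty = ¥317,177.12 × 30.5% = ¥96,739.02.
Line duty = ¥20,561.42 + ¥96,739.02 = ¥117,300.44.

¥117,300.44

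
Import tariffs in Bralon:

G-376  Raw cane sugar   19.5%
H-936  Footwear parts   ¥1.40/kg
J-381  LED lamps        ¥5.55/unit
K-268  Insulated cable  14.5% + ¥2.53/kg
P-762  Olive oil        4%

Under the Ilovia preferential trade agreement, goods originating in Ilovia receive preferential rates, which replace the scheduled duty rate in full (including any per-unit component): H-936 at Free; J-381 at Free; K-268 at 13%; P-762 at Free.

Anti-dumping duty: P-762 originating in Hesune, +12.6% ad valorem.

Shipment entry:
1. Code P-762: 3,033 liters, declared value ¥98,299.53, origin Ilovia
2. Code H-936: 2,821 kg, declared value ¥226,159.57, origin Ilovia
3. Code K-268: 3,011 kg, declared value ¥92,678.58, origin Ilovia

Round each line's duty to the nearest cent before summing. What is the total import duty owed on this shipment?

¥12,048.22

Line 1 (P-762, Ilovia, 3,033 liters, ¥98,299.53):
Base rate for P-762 is 4%.
Origin Ilovia qualifies under the Bralon–Ilovia agreement and P-762 is covered: preferential rate Free applies instead.
The additional-duty order on P-762 targets Hesune, not Ilovia; it does not apply.
Duty = ¥98,299.53 × 0% = ¥0.00.
Line 2 (H-936, Ilovia, 2,821 kg, ¥226,159.57):
Base rate for H-936 is ¥1.40/kg.
Origin Ilovia qualifies under the Bralon–Ilovia agreement and H-936 is covered: preferential rate Free applies instead.
Duty = ¥226,159.57 × 0% = ¥0.00.
Line 3 (K-268, Ilovia, 3,011 kg, ¥92,678.58):
Base rate for K-268 is 14.5% + ¥2.53/kg.
Origin Ilovia qualifies under the Bralon–Ilovia agreement and K-268 is covered: preferential rate 13% applies instead.
Duty = ¥92,678.58 × 13% = ¥12,048.22.
Total = ¥0.00 + ¥0.00 + ¥12,048.22 = ¥12,048.22.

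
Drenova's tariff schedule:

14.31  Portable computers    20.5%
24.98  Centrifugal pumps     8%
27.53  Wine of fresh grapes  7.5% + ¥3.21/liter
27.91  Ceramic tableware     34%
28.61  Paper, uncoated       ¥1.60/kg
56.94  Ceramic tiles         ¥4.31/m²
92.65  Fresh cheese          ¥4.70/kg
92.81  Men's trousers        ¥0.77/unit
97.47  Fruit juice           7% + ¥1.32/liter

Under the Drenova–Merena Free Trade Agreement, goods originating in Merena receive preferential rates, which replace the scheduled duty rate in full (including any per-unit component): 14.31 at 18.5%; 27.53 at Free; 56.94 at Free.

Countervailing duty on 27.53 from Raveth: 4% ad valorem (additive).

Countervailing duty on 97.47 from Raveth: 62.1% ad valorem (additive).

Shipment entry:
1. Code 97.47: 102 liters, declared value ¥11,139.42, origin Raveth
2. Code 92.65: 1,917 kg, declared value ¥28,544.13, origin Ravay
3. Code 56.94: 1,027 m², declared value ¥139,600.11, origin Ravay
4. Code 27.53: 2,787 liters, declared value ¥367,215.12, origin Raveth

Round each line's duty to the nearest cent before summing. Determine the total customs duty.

Line 1 (97.47, Raveth, 102 liters, ¥11,139.42):
Base rate for 97.47 is 7% + ¥1.32/liter.
Additional duty on 97.47 from Raveth: +62.1%. Applied ad valorem rate: 7% + 62.1% = 69.1%.
Duty = ¥11,139.42 × 69.1% + 102 × ¥1.32 = ¥7,831.98.
Line 2 (92.65, Ravay, 1,917 kg, ¥28,544.13):
Base rate for 92.65 is ¥4.70/kg.
Duty = 1,917 × ¥4.70 = ¥9,009.90.
Line 3 (56.94, Ravay, 1,027 m², ¥139,600.11):
Base rate for 56.94 is ¥4.31/m².
56.94 has an FTA preferential rate, but origin Ravay is not Merena; base rate stands.
Duty = 1,027 × ¥4.31 = ¥4,426.37.
Line 4 (27.53, Raveth, 2,787 liters, ¥367,215.12):
Base rate for 27.53 is 7.5% + ¥3.21/liter.
27.53 has an FTA preferential rate, but origin Raveth is not Merena; base rate stands.
Additional duty on 27.53 from Raveth: +4%. Applied ad valorem rate: 7.5% + 4% = 11.5%.
Duty = ¥367,215.12 × 11.5% + 2,787 × ¥3.21 = ¥51,176.01.
Total = ¥7,831.98 + ¥9,009.90 + ¥4,426.37 + ¥51,176.01 = ¥72,444.26.

¥72,444.26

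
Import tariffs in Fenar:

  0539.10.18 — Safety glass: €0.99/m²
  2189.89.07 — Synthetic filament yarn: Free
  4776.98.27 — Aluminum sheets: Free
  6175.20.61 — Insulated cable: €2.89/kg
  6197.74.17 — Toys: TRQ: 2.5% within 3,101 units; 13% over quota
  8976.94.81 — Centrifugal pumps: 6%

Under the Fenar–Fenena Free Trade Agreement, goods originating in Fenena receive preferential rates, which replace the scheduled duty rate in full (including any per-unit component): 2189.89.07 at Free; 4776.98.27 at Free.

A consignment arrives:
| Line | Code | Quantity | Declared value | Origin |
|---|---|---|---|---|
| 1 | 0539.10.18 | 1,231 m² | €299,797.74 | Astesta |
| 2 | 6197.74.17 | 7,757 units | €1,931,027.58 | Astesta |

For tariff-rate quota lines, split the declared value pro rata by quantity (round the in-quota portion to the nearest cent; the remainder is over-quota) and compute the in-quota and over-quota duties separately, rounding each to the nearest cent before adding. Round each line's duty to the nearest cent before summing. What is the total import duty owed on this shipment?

€171,196.16

Line 1 (0539.10.18, Astesta, 1,231 m², €299,797.74):
Base rate for 0539.10.18 is €0.99/m².
Duty = 1,231 × €0.99 = €1,218.69.
Line 2 (6197.74.17, Astesta, 7,757 units, €1,931,027.58):
Code 6197.74.17 is under a tariff-rate quota (threshold 3,101 units). In-quota: 3,101 units at 2.5%; over-quota: 4,656 units at 13%.
Pro-rata value split: in-quota = €1,931,027.58 × 3,101/7,757 = €771,962.94; over-quota = €1,931,027.58 − €771,962.94 = €1,159,064.64.
In-quota duty = €771,962.94 × 2.5% = €19,299.07. Over-quota duty = €1,159,064.64 × 13% = €150,678.40.
Line duty = €19,299.07 + €150,678.40 = €169,977.47.
Total = €1,218.69 + €169,977.47 = €171,196.16.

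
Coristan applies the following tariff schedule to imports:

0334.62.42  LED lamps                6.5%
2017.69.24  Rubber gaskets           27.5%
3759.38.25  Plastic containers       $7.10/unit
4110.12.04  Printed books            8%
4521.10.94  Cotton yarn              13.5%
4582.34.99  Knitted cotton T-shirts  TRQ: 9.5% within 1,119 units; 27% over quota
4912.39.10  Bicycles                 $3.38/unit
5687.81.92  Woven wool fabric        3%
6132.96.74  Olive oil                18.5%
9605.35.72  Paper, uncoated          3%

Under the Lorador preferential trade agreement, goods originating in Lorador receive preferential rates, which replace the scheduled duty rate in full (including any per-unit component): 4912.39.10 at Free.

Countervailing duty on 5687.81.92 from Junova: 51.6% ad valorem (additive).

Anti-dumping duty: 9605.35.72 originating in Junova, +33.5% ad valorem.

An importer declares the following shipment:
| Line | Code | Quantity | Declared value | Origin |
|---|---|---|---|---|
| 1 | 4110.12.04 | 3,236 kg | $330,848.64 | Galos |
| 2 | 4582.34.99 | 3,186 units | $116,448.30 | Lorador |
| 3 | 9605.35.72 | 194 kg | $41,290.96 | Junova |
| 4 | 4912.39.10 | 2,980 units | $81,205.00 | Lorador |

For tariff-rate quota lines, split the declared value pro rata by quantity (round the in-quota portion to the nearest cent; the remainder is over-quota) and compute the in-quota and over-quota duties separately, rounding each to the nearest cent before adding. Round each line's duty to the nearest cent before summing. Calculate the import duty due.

$65,822.73

Line 1 (4110.12.04, Galos, 3,236 kg, $330,848.64):
Base rate for 4110.12.04 is 8%.
Duty = $330,848.64 × 8% = $26,467.89.
Line 2 (4582.34.99, Lorador, 3,186 units, $116,448.30):
Code 4582.34.99 is under a tariff-rate quota (threshold 1,119 units). In-quota: 1,119 units at 9.5%; over-quota: 2,067 units at 27%.
Pro-rata value split: in-quota = $116,448.30 × 1,119/3,186 = $40,899.45; over-quota = $116,448.30 − $40,899.45 = $75,548.85.
In-quota duty = $40,899.45 × 9.5% = $3,885.45. Over-quota duty = $75,548.85 × 27% = $20,398.19.
Line duty = $3,885.45 + $20,398.19 = $24,283.64.
Line 3 (9605.35.72, Junova, 194 kg, $41,290.96):
Base rate for 9605.35.72 is 3%.
Additional duty on 9605.35.72 from Junova: +33.5%. Applied ad valorem rate: 3% + 33.5% = 36.5%.
Duty = $41,290.96 × 36.5% = $15,071.20.
Line 4 (4912.39.10, Lorador, 2,980 units, $81,205.00):
Base rate for 4912.39.10 is $3.38/unit.
Origin Lorador qualifies under the Coristan–Lorador agreement and 4912.39.10 is covered: preferential rate Free applies instead.
Duty = $81,205.00 × 0% = $0.00.
Total = $26,467.89 + $24,283.64 + $15,071.20 + $0.00 = $65,822.73.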